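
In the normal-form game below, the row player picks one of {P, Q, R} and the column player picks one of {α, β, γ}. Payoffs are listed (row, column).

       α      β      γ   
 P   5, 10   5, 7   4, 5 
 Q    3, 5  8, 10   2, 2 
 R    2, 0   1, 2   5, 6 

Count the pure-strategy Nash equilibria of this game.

3

(P, α): the row player gets 5 (best alternative 3); the column player gets 10 (best alternative 7). Neither deviates — NE.
(Q, β): the row player gets 8 (best alternative 5); the column player gets 10 (best alternative 5). Neither deviates — NE.
(R, γ): the row player gets 5 (best alternative 4); the column player gets 6 (best alternative 2). Neither deviates — NE.
(R, β) is not a NE: the row player would switch to Q (8 > 1).
No other cell survives both best-response checks, so there are 3 pure NE.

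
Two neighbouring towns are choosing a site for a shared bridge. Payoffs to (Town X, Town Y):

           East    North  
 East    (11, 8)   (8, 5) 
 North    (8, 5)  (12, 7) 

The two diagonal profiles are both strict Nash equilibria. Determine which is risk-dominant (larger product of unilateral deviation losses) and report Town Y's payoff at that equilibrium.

8

At both East: Town X loses 11 − 8 = 3 by deviating; Town Y loses 8 − 5 = 3. Product = 3·3 = 9.
At both North: Town X loses 12 − 8 = 4 by deviating; Town Y loses 7 − 5 = 2. Product = 4·2 = 8.
9 > 8, so both East is risk-dominant. Town Y's payoff there is 8.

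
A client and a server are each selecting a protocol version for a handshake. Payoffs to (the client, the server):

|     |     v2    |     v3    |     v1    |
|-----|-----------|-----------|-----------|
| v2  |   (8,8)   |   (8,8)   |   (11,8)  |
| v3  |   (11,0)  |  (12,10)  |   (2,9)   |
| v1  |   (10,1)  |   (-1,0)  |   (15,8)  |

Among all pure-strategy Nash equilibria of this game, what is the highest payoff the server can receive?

10

Both v3 is a pure NE (the client: 12 ≥ 8; the server: 10 ≥ 9). The server gets 10.
Both v1 is a pure NE (the client: 15 ≥ 11; the server: 8 ≥ 1). The server gets 8.
Every other cell has a profitable deviation for at least one player. Highest of {10, 8} is 10.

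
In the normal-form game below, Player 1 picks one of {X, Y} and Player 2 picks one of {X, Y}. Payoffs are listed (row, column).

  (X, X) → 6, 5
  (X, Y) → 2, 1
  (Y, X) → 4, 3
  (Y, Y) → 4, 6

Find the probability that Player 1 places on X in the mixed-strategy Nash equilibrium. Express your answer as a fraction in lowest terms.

Player 1's mix p on X must make Player 2 indifferent between X and Y.
Player 2's payoff from X: 5p + 3(1−p). From Y: 1p + 6(1−p).
Set equal: 4p = 3(1−p) → p = 3/7.

3/7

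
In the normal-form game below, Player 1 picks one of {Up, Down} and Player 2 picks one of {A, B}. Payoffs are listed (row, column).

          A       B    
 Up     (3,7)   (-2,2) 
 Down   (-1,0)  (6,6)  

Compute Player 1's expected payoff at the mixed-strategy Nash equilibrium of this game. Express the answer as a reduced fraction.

4/3

Player 2 mixes with probability q on A, chosen so Player 1 is indifferent: 3q + (-2)(1−q) = (-1)q + 6(1−q) gives q = 2/3.
Player 1's expected payoff (from either row, since indifferent) is 3·2/3 + (-2)·1/3 = 4/3.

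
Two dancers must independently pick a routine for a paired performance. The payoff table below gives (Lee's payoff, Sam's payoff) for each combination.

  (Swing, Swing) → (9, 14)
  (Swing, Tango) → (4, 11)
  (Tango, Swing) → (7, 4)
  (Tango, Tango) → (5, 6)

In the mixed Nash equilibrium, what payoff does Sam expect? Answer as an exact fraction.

Lee mixes with probability p on Swing, chosen so Sam is indifferent: 14p + 4(1−p) = 11p + 6(1−p) gives p = 2/5.
Sam's expected payoff is 14·2/5 + 4·3/5 = 8.

8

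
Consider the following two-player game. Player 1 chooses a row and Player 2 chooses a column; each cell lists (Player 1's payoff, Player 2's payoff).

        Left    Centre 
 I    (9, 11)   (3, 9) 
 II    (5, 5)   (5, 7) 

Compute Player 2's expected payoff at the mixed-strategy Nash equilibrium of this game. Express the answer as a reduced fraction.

8

Player 1 mixes with probability p on I, chosen so Player 2 is indifferent: 11p + 5(1−p) = 9p + 7(1−p) gives p = 1/2.
Player 2's expected payoff is 11·1/2 + 5·1/2 = 8.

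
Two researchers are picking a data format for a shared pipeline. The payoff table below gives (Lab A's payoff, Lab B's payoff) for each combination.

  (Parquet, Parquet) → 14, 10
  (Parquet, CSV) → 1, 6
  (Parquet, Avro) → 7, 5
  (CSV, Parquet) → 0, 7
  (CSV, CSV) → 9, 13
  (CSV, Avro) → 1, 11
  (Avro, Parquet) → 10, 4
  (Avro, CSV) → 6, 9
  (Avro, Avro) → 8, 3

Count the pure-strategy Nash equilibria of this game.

Both Parquet: Lab A gets 14 (best alternative 10); Lab B gets 10 (best alternative 6). Neither deviates — NE.
Both CSV: Lab A gets 9 (best alternative 6); Lab B gets 13 (best alternative 11). Neither deviates — NE.
Both Avro is not a NE: Lab B would switch to CSV (9 > 3).
No other cell survives both best-response checks, so there are 2 pure NE.

2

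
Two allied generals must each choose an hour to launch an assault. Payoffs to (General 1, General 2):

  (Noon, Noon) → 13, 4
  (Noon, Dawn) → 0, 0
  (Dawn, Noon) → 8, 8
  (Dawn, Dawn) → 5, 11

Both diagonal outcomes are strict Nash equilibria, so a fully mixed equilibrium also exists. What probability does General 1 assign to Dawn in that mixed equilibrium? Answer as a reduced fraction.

General 1's mix p on Noon must make General 2 indifferent between Noon and Dawn.
General 2's payoff from Noon: 4p + 8(1−p). From Dawn: 0p + 11(1−p).
Set equal: 4p = 3(1−p) → p = 3/7.
Probability on Dawn is 1 − 3/7 = 4/7.

4/7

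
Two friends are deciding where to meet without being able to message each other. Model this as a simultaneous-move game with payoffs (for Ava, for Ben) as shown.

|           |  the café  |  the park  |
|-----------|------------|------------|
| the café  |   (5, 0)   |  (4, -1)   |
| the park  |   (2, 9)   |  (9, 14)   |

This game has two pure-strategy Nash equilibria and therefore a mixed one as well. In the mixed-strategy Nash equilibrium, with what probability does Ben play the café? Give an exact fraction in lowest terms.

5/8

Ben's mix q on the café must make Ava indifferent between the café and the park.
Ava's payoff from the café: 5q + 4(1−q). From the park: 2q + 9(1−q).
Set equal: 3q = 5(1−q) → q = 5/8.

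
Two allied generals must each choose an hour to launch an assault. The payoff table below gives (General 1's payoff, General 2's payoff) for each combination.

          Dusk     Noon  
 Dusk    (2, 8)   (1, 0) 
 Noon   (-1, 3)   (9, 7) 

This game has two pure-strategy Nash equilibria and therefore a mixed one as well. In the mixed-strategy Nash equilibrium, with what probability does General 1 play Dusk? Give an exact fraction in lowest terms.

1/3

General 1's mix p on Dusk must make General 2 indifferent between Dusk and Noon.
General 2's payoff from Dusk: 8p + 3(1−p). From Noon: 0p + 7(1−p).
Set equal: 8p = 4(1−p) → p = 4/12 = 1/3.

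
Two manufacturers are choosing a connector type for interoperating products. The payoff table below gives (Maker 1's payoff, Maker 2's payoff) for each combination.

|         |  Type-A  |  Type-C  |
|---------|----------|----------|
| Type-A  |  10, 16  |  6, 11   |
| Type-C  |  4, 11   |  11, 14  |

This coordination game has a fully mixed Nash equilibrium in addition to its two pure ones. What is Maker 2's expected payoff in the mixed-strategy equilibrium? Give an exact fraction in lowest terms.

103/8

Maker 1 mixes with probability p on Type-A, chosen so Maker 2 is indifferent: 16p + 11(1−p) = 11p + 14(1−p) gives p = 3/8.
Maker 2's expected payoff is 16·3/8 + 11·5/8 = 103/8.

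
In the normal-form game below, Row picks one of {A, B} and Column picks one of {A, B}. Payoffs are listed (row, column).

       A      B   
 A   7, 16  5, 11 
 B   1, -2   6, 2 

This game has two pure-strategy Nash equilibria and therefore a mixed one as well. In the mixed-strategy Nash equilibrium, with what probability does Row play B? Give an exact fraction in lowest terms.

5/9

Row's mix p on A must make Column indifferent between A and B.
Column's payoff from A: 16p + (-2)(1−p). From B: 11p + 2(1−p).
Set equal: 5p = 4(1−p) → p = 4/9.
Probability on B is 1 − 4/9 = 5/9.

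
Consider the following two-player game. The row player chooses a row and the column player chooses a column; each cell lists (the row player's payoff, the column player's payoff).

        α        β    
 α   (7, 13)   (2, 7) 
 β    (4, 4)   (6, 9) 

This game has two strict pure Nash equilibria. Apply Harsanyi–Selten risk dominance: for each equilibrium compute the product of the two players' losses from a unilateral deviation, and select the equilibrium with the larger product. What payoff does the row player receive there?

6

At both α: the row player loses 7 − 4 = 3 by deviating; the column player loses 13 − 7 = 6. Product = 3·6 = 18.
At both β: the row player loses 6 − 2 = 4 by deviating; the column player loses 9 − 4 = 5. Product = 4·5 = 20.
20 > 18, so both β is risk-dominant. The row player's payoff there is 6.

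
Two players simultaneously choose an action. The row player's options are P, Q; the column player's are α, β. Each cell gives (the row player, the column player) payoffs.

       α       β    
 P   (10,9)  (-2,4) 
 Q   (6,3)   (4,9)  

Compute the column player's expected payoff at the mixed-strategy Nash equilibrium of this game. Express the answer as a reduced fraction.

69/11

The row player mixes with probability p on P, chosen so the column player is indifferent: 9p + 3(1−p) = 4p + 9(1−p) gives p = 6/11.
The column player's expected payoff is 9·6/11 + 3·5/11 = 69/11.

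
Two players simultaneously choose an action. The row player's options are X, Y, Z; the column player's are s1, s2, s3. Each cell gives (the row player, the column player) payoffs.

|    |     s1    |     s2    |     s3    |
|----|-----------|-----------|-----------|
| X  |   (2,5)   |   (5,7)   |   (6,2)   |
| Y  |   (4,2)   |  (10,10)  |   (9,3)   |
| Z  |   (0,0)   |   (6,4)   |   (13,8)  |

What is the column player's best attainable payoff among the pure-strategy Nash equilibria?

10

(Y, s2) is a pure NE (the row player: 10 ≥ 6; the column player: 10 ≥ 3). The column player gets 10.
(Z, s3) is a pure NE (the row player: 13 ≥ 9; the column player: 8 ≥ 4). The column player gets 8.
Every other cell has a profitable deviation for at least one player. Highest of {10, 8} is 10.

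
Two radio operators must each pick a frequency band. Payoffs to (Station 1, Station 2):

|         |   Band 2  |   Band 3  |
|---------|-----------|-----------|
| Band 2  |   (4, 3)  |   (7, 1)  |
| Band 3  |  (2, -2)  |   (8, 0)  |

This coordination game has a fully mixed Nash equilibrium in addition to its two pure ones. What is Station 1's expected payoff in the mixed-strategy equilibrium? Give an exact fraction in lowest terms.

6

Station 2 mixes with probability q on Band 2, chosen so Station 1 is indifferent: 4q + 7(1−q) = 2q + 8(1−q) gives q = 1/3.
Station 1's expected payoff (from either row, since indifferent) is 4·1/3 + 7·2/3 = 6.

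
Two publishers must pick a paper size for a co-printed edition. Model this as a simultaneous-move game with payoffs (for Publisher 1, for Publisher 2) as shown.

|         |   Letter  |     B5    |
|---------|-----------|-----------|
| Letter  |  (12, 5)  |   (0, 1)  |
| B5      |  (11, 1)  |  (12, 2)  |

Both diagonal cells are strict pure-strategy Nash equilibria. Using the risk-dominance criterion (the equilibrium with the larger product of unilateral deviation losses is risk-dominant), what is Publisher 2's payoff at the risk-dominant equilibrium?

2

At both Letter: Publisher 1 loses 12 − 11 = 1 by deviating; Publisher 2 loses 5 − 1 = 4. Product = 1·4 = 4.
At both B5: Publisher 1 loses 12 − 0 = 12 by deviating; Publisher 2 loses 2 − 1 = 1. Product = 12·1 = 12.
12 > 4, so both B5 is risk-dominant. Publisher 2's payoff there is 2.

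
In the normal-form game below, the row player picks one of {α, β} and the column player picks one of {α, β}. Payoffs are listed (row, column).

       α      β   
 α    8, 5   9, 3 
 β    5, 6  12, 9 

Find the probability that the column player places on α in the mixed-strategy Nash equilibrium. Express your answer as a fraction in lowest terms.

1/2

The column player's mix q on α must make the row player indifferent between α and β.
The row player's payoff from α: 8q + 9(1−q). From β: 5q + 12(1−q).
Set equal: 3q = 3(1−q) → q = 3/6 = 1/2.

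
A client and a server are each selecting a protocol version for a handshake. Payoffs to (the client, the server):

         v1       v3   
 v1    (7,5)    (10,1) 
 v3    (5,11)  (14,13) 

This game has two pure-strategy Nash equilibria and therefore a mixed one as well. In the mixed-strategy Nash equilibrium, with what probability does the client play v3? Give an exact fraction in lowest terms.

The client's mix p on v1 must make the server indifferent between v1 and v3.
The server's payoff from v1: 5p + 11(1−p). From v3: 1p + 13(1−p).
Set equal: 4p = 2(1−p) → p = 2/6 = 1/3.
Probability on v3 is 1 − 1/3 = 2/3.

2/3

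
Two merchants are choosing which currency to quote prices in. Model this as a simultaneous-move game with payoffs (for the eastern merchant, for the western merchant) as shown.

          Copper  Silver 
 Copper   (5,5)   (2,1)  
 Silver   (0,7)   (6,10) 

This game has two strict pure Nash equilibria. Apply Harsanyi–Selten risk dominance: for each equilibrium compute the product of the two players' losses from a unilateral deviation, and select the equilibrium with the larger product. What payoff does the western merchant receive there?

At both Copper: the eastern merchant loses 5 − 0 = 5 by deviating; the western merchant loses 5 − 1 = 4. Product = 5·4 = 20.
At both Silver: the eastern merchant loses 6 − 2 = 4 by deviating; the western merchant loses 10 − 7 = 3. Product = 4·3 = 12.
20 > 12, so both Copper is risk-dominant. The western merchant's payoff there is 5.

5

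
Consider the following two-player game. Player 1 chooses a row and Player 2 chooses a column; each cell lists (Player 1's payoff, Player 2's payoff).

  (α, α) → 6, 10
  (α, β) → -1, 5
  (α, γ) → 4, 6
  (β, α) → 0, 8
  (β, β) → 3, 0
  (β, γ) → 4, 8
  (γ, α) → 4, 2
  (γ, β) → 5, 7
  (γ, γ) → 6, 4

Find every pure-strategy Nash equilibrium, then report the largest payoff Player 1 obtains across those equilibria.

Both α is a pure NE (Player 1: 6 ≥ 4; Player 2: 10 ≥ 6). Player 1 gets 6.
(γ, β) is a pure NE (Player 1: 5 ≥ 3; Player 2: 7 ≥ 4). Player 1 gets 5.
Every other cell has a profitable deviation for at least one player. Highest of {6, 5} is 6.

6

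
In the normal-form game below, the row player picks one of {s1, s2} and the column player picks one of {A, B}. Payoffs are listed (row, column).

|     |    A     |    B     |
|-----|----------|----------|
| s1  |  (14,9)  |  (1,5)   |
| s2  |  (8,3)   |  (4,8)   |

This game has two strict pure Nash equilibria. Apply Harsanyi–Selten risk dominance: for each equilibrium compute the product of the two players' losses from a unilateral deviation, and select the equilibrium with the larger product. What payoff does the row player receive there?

14

At (s1, A): the row player loses 14 − 8 = 6 by deviating; the column player loses 9 − 5 = 4. Product = 6·4 = 24.
At (s2, B): the row player loses 4 − 1 = 3 by deviating; the column player loses 8 − 3 = 5. Product = 3·5 = 15.
24 > 15, so (s1, A) is risk-dominant. The row player's payoff there is 14.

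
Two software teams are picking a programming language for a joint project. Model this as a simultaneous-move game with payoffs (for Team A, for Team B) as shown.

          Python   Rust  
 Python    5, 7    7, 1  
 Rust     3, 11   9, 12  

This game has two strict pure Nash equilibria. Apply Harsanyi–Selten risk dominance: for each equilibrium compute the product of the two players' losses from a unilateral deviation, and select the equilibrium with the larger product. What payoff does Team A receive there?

5

At both Python: Team A loses 5 − 3 = 2 by deviating; Team B loses 7 − 1 = 6. Product = 2·6 = 12.
At both Rust: Team A loses 9 − 7 = 2 by deviating; Team B loses 12 − 11 = 1. Product = 2·1 = 2.
12 > 2, so both Python is risk-dominant. Team A's payoff there is 5.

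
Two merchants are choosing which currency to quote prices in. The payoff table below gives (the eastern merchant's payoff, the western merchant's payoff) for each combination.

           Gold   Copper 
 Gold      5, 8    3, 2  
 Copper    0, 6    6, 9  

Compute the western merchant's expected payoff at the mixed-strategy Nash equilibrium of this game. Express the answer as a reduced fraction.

20/3

The eastern merchant mixes with probability p on Gold, chosen so the western merchant is indifferent: 8p + 6(1−p) = 2p + 9(1−p) gives p = 1/3.
The western merchant's expected payoff is 8·1/3 + 6·2/3 = 20/3.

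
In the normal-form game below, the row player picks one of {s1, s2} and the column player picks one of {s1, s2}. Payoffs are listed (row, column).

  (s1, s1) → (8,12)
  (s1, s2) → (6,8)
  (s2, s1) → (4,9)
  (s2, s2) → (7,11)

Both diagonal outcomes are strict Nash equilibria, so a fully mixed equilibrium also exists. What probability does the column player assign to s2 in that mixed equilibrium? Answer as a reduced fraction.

4/5

The column player's mix q on s1 must make the row player indifferent between s1 and s2.
The row player's payoff from s1: 8q + 6(1−q). From s2: 4q + 7(1−q).
Set equal: 4q = 1(1−q) → q = 1/5.
Probability on s2 is 1 − 1/5 = 4/5.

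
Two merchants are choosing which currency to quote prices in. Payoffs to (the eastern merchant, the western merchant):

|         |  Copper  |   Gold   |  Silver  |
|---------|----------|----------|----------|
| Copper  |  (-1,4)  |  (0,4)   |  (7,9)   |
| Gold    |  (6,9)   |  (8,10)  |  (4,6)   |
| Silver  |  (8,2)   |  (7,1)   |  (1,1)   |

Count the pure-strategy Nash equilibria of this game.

3

(Copper, Silver): the eastern merchant gets 7 (best alternative 4); the western merchant gets 9 (best alternative 4). Neither deviates — NE.
Both Gold: the eastern merchant gets 8 (best alternative 7); the western merchant gets 10 (best alternative 9). Neither deviates — NE.
(Silver, Copper): the eastern merchant gets 8 (best alternative 6); the western merchant gets 2 (best alternative 1). Neither deviates — NE.
Both Silver is not a NE: the eastern merchant would switch to Copper (7 > 1).
No other cell survives both best-response checks, so there are 3 pure NE.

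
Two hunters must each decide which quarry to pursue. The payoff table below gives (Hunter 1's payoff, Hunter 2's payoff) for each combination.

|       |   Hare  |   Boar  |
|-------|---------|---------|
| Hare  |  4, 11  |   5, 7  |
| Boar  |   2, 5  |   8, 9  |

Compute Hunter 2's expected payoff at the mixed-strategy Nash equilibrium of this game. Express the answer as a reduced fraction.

Hunter 1 mixes with probability p on Hare, chosen so Hunter 2 is indifferent: 11p + 5(1−p) = 7p + 9(1−p) gives p = 1/2.
Hunter 2's expected payoff is 11·1/2 + 5·1/2 = 8.

8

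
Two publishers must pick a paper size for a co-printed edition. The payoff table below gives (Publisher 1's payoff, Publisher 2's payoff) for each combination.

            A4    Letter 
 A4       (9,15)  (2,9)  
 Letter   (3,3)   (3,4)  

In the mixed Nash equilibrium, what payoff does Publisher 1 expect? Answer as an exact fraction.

Publisher 2 mixes with probability q on A4, chosen so Publisher 1 is indifferent: 9q + 2(1−q) = 3q + 3(1−q) gives q = 1/7.
Publisher 1's expected payoff (from either row, since indifferent) is 9·1/7 + 2·6/7 = 3.

3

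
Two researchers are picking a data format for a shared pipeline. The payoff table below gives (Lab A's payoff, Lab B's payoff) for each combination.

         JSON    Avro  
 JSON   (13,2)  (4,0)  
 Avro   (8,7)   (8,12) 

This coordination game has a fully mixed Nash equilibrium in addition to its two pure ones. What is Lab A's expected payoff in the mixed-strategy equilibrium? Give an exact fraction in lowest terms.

8

Lab B mixes with probability q on JSON, chosen so Lab A is indifferent: 13q + 4(1−q) = 8q + 8(1−q) gives q = 4/9.
Lab A's expected payoff (from either row, since indifferent) is 13·4/9 + 4·5/9 = 8.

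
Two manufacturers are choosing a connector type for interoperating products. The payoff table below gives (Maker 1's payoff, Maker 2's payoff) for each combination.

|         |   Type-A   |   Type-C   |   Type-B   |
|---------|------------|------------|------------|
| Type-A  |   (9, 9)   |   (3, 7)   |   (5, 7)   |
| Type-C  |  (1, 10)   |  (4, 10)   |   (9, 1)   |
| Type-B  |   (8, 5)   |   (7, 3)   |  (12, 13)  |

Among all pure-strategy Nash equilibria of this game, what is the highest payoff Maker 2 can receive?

Both Type-A is a pure NE (Maker 1: 9 ≥ 8; Maker 2: 9 ≥ 7). Maker 2 gets 9.
Both Type-B is a pure NE (Maker 1: 12 ≥ 9; Maker 2: 13 ≥ 5). Maker 2 gets 13.
Every other cell has a profitable deviation for at least one player. Highest of {9, 13} is 13.

13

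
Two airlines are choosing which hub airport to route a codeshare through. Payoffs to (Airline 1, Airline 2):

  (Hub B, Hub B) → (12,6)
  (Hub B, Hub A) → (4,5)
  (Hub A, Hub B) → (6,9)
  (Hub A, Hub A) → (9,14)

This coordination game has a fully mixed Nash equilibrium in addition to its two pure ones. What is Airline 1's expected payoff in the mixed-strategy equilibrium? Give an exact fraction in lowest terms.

84/11

Airline 2 mixes with probability q on Hub B, chosen so Airline 1 is indifferent: 12q + 4(1−q) = 6q + 9(1−q) gives q = 5/11.
Airline 1's expected payoff (from either row, since indifferent) is 12·5/11 + 4·6/11 = 84/11.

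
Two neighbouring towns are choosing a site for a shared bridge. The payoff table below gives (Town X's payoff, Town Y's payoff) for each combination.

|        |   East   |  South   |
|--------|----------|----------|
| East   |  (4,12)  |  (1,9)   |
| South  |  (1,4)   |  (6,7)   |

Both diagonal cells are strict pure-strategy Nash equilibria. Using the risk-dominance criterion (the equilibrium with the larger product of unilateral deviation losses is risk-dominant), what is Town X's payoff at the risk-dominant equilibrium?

At both East: Town X loses 4 − 1 = 3 by deviating; Town Y loses 12 − 9 = 3. Product = 3·3 = 9.
At both South: Town X loses 6 − 1 = 5 by deviating; Town Y loses 7 − 4 = 3. Product = 5·3 = 15.
15 > 9, so both South is risk-dominant. Town X's payoff there is 6.

6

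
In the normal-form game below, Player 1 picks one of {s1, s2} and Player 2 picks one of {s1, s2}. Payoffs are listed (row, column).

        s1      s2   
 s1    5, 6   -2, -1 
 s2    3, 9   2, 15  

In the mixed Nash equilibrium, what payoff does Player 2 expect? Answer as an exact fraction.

99/13

Player 1 mixes with probability p on s1, chosen so Player 2 is indifferent: 6p + 9(1−p) = (-1)p + 15(1−p) gives p = 6/13.
Player 2's expected payoff is 6·6/13 + 9·7/13 = 99/13.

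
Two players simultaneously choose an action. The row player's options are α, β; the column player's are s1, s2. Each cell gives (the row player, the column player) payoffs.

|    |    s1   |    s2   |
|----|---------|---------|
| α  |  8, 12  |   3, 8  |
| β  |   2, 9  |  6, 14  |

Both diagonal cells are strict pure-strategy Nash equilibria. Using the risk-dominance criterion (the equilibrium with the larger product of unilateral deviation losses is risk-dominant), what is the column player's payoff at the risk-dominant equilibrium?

12

At (α, s1): the row player loses 8 − 2 = 6 by deviating; the column player loses 12 − 8 = 4. Product = 6·4 = 24.
At (β, s2): the row player loses 6 − 3 = 3 by deviating; the column player loses 14 − 9 = 5. Product = 3·5 = 15.
24 > 15, so (α, s1) is risk-dominant. The column player's payoff there is 12.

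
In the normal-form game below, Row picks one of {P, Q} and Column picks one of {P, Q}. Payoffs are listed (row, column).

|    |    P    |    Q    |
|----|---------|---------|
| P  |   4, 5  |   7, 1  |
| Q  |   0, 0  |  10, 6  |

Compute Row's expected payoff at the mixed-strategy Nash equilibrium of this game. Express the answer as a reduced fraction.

Column mixes with probability q on P, chosen so Row is indifferent: 4q + 7(1−q) = 0q + 10(1−q) gives q = 3/7.
Row's expected payoff (from either row, since indifferent) is 4·3/7 + 7·4/7 = 40/7.

40/7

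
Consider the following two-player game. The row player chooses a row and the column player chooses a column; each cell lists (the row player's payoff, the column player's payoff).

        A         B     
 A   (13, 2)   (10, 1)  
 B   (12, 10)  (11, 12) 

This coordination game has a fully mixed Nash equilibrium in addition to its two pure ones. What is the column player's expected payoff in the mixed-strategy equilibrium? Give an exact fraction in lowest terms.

The row player mixes with probability p on A, chosen so the column player is indifferent: 2p + 10(1−p) = 1p + 12(1−p) gives p = 2/3.
The column player's expected payoff is 2·2/3 + 10·1/3 = 14/3.

14/3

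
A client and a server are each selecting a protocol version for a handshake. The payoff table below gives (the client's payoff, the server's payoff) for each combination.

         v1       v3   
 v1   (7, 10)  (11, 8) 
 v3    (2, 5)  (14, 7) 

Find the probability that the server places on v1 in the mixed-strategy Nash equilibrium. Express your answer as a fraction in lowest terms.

The server's mix q on v1 must make the client indifferent between v1 and v3.
The client's payoff from v1: 7q + 11(1−q). From v3: 2q + 14(1−q).
Set equal: 5q = 3(1−q) → q = 3/8.

3/8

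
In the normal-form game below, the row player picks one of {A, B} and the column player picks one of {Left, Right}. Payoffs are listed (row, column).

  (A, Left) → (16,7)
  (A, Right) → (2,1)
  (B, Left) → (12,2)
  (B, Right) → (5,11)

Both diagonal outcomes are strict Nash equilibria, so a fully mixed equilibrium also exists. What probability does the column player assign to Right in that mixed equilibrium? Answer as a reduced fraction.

4/7

The column player's mix q on Left must make the row player indifferent between A and B.
The row player's payoff from A: 16q + 2(1−q). From B: 12q + 5(1−q).
Set equal: 4q = 3(1−q) → q = 3/7.
Probability on Right is 1 − 3/7 = 4/7.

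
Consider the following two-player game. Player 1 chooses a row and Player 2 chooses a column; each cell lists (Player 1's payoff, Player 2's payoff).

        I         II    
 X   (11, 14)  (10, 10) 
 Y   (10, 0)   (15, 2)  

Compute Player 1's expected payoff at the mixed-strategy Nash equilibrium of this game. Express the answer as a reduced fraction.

Player 2 mixes with probability q on I, chosen so Player 1 is indifferent: 11q + 10(1−q) = 10q + 15(1−q) gives q = 5/6.
Player 1's expected payoff (from either row, since indifferent) is 11·5/6 + 10·1/6 = 65/6.

65/6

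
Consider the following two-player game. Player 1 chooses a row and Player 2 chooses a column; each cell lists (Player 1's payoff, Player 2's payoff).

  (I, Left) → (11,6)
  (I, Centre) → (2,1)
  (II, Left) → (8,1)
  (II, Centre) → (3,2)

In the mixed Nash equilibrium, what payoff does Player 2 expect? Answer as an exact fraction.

Player 1 mixes with probability p on I, chosen so Player 2 is indifferent: 6p + 1(1−p) = 1p + 2(1−p) gives p = 1/6.
Player 2's expected payoff is 6·1/6 + 1·5/6 = 11/6.

11/6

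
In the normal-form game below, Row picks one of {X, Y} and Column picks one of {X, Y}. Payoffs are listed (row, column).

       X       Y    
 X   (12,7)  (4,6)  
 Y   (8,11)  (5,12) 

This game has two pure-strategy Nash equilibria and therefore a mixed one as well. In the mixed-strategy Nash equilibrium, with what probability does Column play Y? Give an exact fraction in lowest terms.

Column's mix q on X must make Row indifferent between X and Y.
Row's payoff from X: 12q + 4(1−q). From Y: 8q + 5(1−q).
Set equal: 4q = 1(1−q) → q = 1/5.
Probability on Y is 1 − 1/5 = 4/5.

4/5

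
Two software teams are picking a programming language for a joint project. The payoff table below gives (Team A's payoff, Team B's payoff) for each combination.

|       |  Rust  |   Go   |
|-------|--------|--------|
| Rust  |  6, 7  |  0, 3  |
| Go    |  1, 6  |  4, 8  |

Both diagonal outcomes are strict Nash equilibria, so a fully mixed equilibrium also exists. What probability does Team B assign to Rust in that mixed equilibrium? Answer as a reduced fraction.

Team B's mix q on Rust must make Team A indifferent between Rust and Go.
Team A's payoff from Rust: 6q + 0(1−q). From Go: 1q + 4(1−q).
Set equal: 5q = 4(1−q) → q = 4/9.

4/9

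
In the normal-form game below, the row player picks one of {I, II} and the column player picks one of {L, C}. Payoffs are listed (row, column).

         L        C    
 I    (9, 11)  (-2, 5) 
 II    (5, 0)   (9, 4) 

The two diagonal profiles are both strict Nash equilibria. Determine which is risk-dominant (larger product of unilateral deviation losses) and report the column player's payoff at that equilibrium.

At (I, L): the row player loses 9 − 5 = 4 by deviating; the column player loses 11 − 5 = 6. Product = 4·6 = 24.
At (II, C): the row player loses 9 − (-2) = 11 by deviating; the column player loses 4 − 0 = 4. Product = 11·4 = 44.
44 > 24, so (II, C) is risk-dominant. The column player's payoff there is 4.

4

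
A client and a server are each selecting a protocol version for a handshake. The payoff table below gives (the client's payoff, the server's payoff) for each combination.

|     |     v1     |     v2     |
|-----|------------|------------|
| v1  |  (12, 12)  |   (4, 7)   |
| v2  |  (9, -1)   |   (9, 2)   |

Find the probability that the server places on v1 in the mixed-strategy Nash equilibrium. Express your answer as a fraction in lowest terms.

5/8

The server's mix q on v1 must make the client indifferent between v1 and v2.
The client's payoff from v1: 12q + 4(1−q). From v2: 9q + 9(1−q).
Set equal: 3q = 5(1−q) → q = 5/8.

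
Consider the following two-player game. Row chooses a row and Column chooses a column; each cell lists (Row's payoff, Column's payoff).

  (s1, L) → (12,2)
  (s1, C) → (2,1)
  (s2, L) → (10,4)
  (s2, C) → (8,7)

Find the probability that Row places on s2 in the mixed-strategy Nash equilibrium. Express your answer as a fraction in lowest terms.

1/4

Row's mix p on s1 must make Column indifferent between L and C.
Column's payoff from L: 2p + 4(1−p). From C: 1p + 7(1−p).
Set equal: 1p = 3(1−p) → p = 3/4.
Probability on s2 is 1 − 3/4 = 1/4.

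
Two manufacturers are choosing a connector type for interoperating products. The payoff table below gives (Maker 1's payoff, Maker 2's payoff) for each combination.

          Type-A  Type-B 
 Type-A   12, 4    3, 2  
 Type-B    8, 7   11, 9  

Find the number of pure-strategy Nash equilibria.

2

Both Type-A: Maker 1 gets 12 (best alternative 8); Maker 2 gets 4 (best alternative 2). Neither deviates — NE.
Both Type-B: Maker 1 gets 11 (best alternative 3); Maker 2 gets 9 (best alternative 7). Neither deviates — NE.
(Type-A, Type-B) is not a NE: Maker 1 would switch to Type-B (11 > 3).
No other cell survives both best-response checks, so there are 2 pure NE.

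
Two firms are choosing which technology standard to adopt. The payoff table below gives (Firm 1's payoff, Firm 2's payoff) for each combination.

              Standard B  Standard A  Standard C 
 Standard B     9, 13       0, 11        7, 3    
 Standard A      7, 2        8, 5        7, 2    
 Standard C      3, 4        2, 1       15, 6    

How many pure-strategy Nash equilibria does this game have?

3

Both Standard B: Firm 1 gets 9 (best alternative 7); Firm 2 gets 13 (best alternative 11). Neither deviates — NE.
Both Standard A: Firm 1 gets 8 (best alternative 2); Firm 2 gets 5 (best alternative 2). Neither deviates — NE.
Both Standard C: Firm 1 gets 15 (best alternative 7); Firm 2 gets 6 (best alternative 4). Neither deviates — NE.
(Standard A, Standard B) is not a NE: Firm 1 would switch to Standard B (9 > 7).
No other cell survives both best-response checks, so there are 3 pure NE.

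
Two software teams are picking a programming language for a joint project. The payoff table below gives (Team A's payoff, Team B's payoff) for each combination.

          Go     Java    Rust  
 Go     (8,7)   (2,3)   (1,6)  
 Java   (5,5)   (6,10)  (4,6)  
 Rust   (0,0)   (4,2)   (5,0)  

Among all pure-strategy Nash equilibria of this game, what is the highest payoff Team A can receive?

8

Both Go is a pure NE (Team A: 8 ≥ 5; Team B: 7 ≥ 6). Team A gets 8.
Both Java is a pure NE (Team A: 6 ≥ 4; Team B: 10 ≥ 6). Team A gets 6.
Every other cell has a profitable deviation for at least one player. Highest of {8, 6} is 8.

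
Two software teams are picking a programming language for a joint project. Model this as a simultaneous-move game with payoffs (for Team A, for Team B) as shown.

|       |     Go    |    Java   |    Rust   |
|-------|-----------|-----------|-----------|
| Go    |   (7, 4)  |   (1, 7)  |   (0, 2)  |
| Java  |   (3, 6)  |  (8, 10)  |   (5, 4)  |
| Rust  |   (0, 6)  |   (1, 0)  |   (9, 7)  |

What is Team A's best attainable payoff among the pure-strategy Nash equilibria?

Both Java is a pure NE (Team A: 8 ≥ 1; Team B: 10 ≥ 6). Team A gets 8.
Both Rust is a pure NE (Team A: 9 ≥ 5; Team B: 7 ≥ 6). Team A gets 9.
Every other cell has a profitable deviation for at least one player. Highest of {8, 9} is 9.

9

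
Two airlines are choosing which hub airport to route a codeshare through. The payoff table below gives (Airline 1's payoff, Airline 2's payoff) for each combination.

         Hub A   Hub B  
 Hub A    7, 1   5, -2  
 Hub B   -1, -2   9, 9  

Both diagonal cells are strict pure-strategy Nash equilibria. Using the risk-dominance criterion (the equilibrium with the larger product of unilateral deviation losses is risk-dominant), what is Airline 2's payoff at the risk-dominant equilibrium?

At both Hub A: Airline 1 loses 7 − (-1) = 8 by deviating; Airline 2 loses 1 − (-2) = 3. Product = 8·3 = 24.
At both Hub B: Airline 1 loses 9 − 5 = 4 by deviating; Airline 2 loses 9 − (-2) = 11. Product = 4·11 = 44.
44 > 24, so both Hub B is risk-dominant. Airline 2's payoff there is 9.

9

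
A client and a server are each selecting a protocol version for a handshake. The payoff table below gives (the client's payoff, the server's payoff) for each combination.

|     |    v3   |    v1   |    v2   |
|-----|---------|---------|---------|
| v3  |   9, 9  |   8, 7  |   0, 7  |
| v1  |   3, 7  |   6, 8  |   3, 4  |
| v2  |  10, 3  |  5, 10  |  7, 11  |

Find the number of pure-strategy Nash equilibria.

1

Both v2: the client gets 7 (best alternative 3); the server gets 11 (best alternative 10). Neither deviates — NE.
Both v3 is not a NE: the client would switch to v2 (10 > 9).
No other cell survives both best-response checks, so there is 1 pure NE.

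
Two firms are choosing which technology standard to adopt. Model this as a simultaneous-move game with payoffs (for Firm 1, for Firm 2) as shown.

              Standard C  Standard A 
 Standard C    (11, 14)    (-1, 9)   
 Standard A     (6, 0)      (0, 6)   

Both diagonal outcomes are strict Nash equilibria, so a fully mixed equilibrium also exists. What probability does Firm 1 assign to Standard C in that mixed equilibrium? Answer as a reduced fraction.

6/11

Firm 1's mix p on Standard C must make Firm 2 indifferent between Standard C and Standard A.
Firm 2's payoff from Standard C: 14p + 0(1−p). From Standard A: 9p + 6(1−p).
Set equal: 5p = 6(1−p) → p = 6/11.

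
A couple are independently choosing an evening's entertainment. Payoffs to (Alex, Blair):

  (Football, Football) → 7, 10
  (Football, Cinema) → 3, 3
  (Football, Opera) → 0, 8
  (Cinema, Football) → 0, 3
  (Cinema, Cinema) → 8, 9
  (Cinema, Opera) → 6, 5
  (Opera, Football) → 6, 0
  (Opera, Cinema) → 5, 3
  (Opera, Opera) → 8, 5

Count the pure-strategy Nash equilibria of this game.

Both Football: Alex gets 7 (best alternative 6); Blair gets 10 (best alternative 8). Neither deviates — NE.
Both Cinema: Alex gets 8 (best alternative 5); Blair gets 9 (best alternative 5). Neither deviates — NE.
Both Opera: Alex gets 8 (best alternative 6); Blair gets 5 (best alternative 3). Neither deviates — NE.
(Football, Opera) is not a NE: Alex would switch to Opera (8 > 0).
No other cell survives both best-response checks, so there are 3 pure NE.

3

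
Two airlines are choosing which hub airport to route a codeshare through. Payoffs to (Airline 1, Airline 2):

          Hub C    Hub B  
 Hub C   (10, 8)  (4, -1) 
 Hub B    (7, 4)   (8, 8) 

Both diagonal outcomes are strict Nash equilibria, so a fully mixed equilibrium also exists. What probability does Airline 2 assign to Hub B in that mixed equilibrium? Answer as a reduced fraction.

Airline 2's mix q on Hub C must make Airline 1 indifferent between Hub C and Hub B.
Airline 1's payoff from Hub C: 10q + 4(1−q). From Hub B: 7q + 8(1−q).
Set equal: 3q = 4(1−q) → q = 4/7.
Probability on Hub B is 1 − 4/7 = 3/7.

3/7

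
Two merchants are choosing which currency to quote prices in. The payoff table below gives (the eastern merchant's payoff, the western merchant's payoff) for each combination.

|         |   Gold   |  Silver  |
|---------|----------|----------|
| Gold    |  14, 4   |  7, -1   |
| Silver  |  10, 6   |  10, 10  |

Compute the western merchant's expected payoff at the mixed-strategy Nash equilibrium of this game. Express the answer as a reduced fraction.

46/9

The eastern merchant mixes with probability p on Gold, chosen so the western merchant is indifferent: 4p + 6(1−p) = (-1)p + 10(1−p) gives p = 4/9.
The western merchant's expected payoff is 4·4/9 + 6·5/9 = 46/9.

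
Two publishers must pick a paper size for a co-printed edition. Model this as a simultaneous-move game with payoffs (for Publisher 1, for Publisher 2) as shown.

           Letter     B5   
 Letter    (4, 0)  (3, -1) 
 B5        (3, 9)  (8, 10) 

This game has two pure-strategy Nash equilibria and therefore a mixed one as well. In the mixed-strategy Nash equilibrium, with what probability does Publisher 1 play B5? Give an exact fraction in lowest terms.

1/2

Publisher 1's mix p on Letter must make Publisher 2 indifferent between Letter and B5.
Publisher 2's payoff from Letter: 0p + 9(1−p). From B5: (-1)p + 10(1−p).
Set equal: 1p = 1(1−p) → p = 1/2.
Probability on B5 is 1 − 1/2 = 1/2.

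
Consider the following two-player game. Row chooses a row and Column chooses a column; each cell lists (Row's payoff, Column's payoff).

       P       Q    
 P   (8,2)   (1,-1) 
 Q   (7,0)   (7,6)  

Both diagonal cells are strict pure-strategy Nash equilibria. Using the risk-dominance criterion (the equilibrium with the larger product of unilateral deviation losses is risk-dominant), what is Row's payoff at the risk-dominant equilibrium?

At both P: Row loses 8 − 7 = 1 by deviating; Column loses 2 − (-1) = 3. Product = 1·3 = 3.
At both Q: Row loses 7 − 1 = 6 by deviating; Column loses 6 − 0 = 6. Product = 6·6 = 36.
36 > 3, so both Q is risk-dominant. Row's payoff there is 7.

7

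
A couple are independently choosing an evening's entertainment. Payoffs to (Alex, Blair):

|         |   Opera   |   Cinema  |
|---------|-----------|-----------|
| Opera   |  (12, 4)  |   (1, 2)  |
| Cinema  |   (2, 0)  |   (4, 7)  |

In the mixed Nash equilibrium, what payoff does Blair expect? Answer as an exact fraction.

28/9

Alex mixes with probability p on Opera, chosen so Blair is indifferent: 4p + 0(1−p) = 2p + 7(1−p) gives p = 7/9.
Blair's expected payoff is 4·7/9 + 0·2/9 = 28/9.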